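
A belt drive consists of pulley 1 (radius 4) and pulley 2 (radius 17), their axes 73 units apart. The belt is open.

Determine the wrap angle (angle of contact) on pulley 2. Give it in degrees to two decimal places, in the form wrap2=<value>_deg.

wrap2=200.52_deg

open belt: β = asin((r2−r1)/C) = asin(13/73) = 10.2581°
wrap1 = π − 2β = 159.4839°
wrap2 = π + 2β = 200.5161°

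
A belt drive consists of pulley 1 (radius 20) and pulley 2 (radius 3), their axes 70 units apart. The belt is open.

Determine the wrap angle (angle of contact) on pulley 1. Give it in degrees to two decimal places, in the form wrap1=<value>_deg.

wrap1=208.11_deg

open belt: β = asin((r2−r1)/C) = asin(-17/70) = -14.0552°
wrap1 = π − 2β = 208.1105°
wrap2 = π + 2β = 151.8895°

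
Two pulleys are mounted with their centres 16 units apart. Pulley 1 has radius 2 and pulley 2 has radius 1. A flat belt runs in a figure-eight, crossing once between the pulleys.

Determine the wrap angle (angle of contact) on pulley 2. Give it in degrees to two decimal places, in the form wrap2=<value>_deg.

crossed belt: β = asin((r1+r2)/C) = asin(3/16) = 10.8069°
wrap1 = wrap2 = π + 2β = 201.6138°

wrap2=201.61_deg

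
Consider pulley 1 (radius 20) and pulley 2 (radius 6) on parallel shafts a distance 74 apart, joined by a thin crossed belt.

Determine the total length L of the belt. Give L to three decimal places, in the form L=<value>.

crossed belt: β = asin((r1+r2)/C) = asin(26/74) = 20.5700°
wrap1 = wrap2 = π + 2β = 221.1400°
tangent length = C·cosβ = 69.2820
L = (r1+r2)·wrap + 2·C·cosβ = 26·3.8596 + 2·69.2820 = 238.9142

L=238.914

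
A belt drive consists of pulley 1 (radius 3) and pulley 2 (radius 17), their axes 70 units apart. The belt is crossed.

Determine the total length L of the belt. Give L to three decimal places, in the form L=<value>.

L=208.586

crossed belt: β = asin((r1+r2)/C) = asin(20/70) = 16.6015°
wrap1 = wrap2 = π + 2β = 213.2031°
tangent length = C·cosβ = 67.0820
L = (r1+r2)·wrap + 2·C·cosβ = 20·3.7211 + 2·67.0820 = 208.5860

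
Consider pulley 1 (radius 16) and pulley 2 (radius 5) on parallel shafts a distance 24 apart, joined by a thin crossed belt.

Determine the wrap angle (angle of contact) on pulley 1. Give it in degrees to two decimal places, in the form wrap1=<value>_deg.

crossed belt: β = asin((r1+r2)/C) = asin(21/24) = 61.0450°
wrap1 = wrap2 = π + 2β = 302.0900°

wrap1=302.09_deg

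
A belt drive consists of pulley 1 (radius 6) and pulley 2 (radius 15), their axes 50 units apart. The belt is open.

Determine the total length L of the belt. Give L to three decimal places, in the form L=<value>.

L=167.598

open belt: β = asin((r2−r1)/C) = asin(9/50) = 10.3698°
wrap1 = π − 2β = 159.2605°
wrap2 = π + 2β = 200.7395°
tangent length = C·cosβ = 49.1833
L = r1·wrap1 + r2·wrap2 + 2·C·cosβ = 6·2.7796 + 15·3.5036 + 2·49.1833 = 167.5979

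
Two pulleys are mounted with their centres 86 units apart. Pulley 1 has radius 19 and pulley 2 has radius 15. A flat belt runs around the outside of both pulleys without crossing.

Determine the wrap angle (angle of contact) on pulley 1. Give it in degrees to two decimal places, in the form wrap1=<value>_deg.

open belt: β = asin((r2−r1)/C) = asin(-4/86) = -2.6659°
wrap1 = π − 2β = 185.3318°
wrap2 = π + 2β = 174.6682°

wrap1=185.33_deg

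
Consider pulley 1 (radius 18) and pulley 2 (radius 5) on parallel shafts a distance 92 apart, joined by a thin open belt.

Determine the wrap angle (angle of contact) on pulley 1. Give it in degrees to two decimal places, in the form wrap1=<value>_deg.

open belt: β = asin((r2−r1)/C) = asin(-13/92) = -8.1233°
wrap1 = π − 2β = 196.2467°
wrap2 = π + 2β = 163.7533°

wrap1=196.25_deg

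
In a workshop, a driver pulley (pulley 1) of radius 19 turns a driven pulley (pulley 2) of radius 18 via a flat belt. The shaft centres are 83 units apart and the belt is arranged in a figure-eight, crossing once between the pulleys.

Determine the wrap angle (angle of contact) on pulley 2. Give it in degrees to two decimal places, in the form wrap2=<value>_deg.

crossed belt: β = asin((r1+r2)/C) = asin(37/83) = 26.4735°
wrap1 = wrap2 = π + 2β = 232.9469°

wrap2=232.95_deg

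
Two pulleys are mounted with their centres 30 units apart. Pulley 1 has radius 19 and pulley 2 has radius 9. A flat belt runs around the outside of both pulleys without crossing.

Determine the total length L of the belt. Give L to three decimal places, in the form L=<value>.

L=151.330

open belt: β = asin((r2−r1)/C) = asin(-10/30) = -19.4712°
wrap1 = π − 2β = 218.9424°
wrap2 = π + 2β = 141.0576°
tangent length = C·cosβ = 28.2843
L = r1·wrap1 + r2·wrap2 + 2·C·cosβ = 19·3.8213 + 9·2.4619 + 2·28.2843 = 151.3299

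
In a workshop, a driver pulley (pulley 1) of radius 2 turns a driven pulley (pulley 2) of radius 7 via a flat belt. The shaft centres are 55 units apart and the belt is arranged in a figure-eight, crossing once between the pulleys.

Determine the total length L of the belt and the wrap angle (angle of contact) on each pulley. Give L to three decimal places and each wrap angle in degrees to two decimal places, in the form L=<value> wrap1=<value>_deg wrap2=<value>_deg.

crossed belt: β = asin((r1+r2)/C) = asin(9/55) = 9.4180°
wrap1 = wrap2 = π + 2β = 198.8361°
tangent length = C·cosβ = 54.2586
L = (r1+r2)·wrap + 2·C·cosβ = 9·3.4703 + 2·54.2586 = 139.7504

L=139.750 wrap1=198.84_deg wrap2=198.84_deg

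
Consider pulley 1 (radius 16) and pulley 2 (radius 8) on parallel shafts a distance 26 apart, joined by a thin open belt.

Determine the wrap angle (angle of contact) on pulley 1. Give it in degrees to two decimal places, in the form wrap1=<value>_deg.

wrap1=215.84_deg

open belt: β = asin((r2−r1)/C) = asin(-8/26) = -17.9202°
wrap1 = π − 2β = 215.8404°
wrap2 = π + 2β = 144.1596°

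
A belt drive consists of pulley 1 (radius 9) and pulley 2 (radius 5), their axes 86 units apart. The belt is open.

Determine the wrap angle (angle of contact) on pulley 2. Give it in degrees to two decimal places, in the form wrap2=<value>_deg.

open belt: β = asin((r2−r1)/C) = asin(-4/86) = -2.6659°
wrap1 = π − 2β = 185.3318°
wrap2 = π + 2β = 174.6682°

wrap2=174.67_deg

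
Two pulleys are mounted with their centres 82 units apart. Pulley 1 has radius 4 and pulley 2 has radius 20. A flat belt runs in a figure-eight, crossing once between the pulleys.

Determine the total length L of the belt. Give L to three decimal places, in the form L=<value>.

crossed belt: β = asin((r1+r2)/C) = asin(24/82) = 17.0186°
wrap1 = wrap2 = π + 2β = 214.0373°
tangent length = C·cosβ = 78.4092
L = (r1+r2)·wrap + 2·C·cosβ = 24·3.7357 + 2·78.4092 = 246.4741

L=246.474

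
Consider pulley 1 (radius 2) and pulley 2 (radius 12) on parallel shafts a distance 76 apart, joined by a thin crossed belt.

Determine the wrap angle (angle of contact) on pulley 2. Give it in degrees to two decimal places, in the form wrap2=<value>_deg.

crossed belt: β = asin((r1+r2)/C) = asin(14/76) = 10.6151°
wrap1 = wrap2 = π + 2β = 201.2302°

wrap2=201.23_deg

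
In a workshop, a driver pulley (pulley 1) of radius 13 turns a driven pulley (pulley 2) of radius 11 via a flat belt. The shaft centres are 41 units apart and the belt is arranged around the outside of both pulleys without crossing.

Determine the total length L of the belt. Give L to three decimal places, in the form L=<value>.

L=157.496

open belt: β = asin((r2−r1)/C) = asin(-2/41) = -2.7960°
wrap1 = π − 2β = 185.5921°
wrap2 = π + 2β = 174.4079°
tangent length = C·cosβ = 40.9512
L = r1·wrap1 + r2·wrap2 + 2·C·cosβ = 13·3.2392 + 11·3.0440 + 2·40.9512 = 157.4958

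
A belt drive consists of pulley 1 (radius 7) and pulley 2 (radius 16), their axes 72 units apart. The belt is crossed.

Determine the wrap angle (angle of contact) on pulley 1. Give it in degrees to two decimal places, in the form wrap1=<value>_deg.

wrap1=217.26_deg

crossed belt: β = asin((r1+r2)/C) = asin(23/72) = 18.6293°
wrap1 = wrap2 = π + 2β = 217.2587°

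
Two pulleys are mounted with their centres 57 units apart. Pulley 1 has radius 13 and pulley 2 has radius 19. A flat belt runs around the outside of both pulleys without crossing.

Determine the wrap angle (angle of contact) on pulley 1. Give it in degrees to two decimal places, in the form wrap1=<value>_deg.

wrap1=167.92_deg

open belt: β = asin((r2−r1)/C) = asin(6/57) = 6.0423°
wrap1 = π − 2β = 167.9153°
wrap2 = π + 2β = 192.0847°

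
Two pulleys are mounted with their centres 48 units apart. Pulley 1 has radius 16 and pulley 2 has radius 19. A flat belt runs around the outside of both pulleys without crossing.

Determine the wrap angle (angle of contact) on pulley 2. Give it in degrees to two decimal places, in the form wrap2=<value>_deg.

wrap2=187.17_deg

open belt: β = asin((r2−r1)/C) = asin(3/48) = 3.5833°
wrap1 = π − 2β = 172.8334°
wrap2 = π + 2β = 187.1666°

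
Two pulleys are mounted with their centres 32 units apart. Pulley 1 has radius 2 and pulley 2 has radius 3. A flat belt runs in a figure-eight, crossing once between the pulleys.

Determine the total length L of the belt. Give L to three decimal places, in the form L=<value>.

L=80.491

crossed belt: β = asin((r1+r2)/C) = asin(5/32) = 8.9893°
wrap1 = wrap2 = π + 2β = 197.9786°
tangent length = C·cosβ = 31.6070
L = (r1+r2)·wrap + 2·C·cosβ = 5·3.4554 + 2·31.6070 = 80.4908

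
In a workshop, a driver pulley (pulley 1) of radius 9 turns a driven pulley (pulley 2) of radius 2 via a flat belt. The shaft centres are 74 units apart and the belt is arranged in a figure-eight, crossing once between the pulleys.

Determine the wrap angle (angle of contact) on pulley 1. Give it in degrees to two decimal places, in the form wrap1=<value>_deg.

crossed belt: β = asin((r1+r2)/C) = asin(11/74) = 8.5486°
wrap1 = wrap2 = π + 2β = 197.0972°

wrap1=197.10_deg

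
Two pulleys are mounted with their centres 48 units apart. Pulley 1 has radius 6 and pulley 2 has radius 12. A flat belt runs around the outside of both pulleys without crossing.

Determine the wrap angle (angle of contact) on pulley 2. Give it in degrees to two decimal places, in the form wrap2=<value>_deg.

open belt: β = asin((r2−r1)/C) = asin(6/48) = 7.1808°
wrap1 = π − 2β = 165.6385°
wrap2 = π + 2β = 194.3615°

wrap2=194.36_deg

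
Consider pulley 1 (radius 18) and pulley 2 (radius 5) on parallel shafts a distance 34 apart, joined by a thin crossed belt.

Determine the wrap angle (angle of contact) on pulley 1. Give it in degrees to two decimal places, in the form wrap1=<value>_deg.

wrap1=265.14_deg

crossed belt: β = asin((r1+r2)/C) = asin(23/34) = 42.5685°
wrap1 = wrap2 = π + 2β = 265.1369°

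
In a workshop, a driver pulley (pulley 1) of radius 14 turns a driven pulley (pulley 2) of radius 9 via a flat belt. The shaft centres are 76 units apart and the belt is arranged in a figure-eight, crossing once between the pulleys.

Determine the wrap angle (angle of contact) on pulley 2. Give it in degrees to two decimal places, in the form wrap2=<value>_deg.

crossed belt: β = asin((r1+r2)/C) = asin(23/76) = 17.6157°
wrap1 = wrap2 = π + 2β = 215.2315°

wrap2=215.23_deg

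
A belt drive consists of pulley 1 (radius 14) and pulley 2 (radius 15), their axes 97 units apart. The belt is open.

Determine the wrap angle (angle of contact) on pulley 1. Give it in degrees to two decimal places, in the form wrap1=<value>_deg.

open belt: β = asin((r2−r1)/C) = asin(1/97) = 0.5907°
wrap1 = π − 2β = 178.8186°
wrap2 = π + 2β = 181.1814°

wrap1=178.82_deg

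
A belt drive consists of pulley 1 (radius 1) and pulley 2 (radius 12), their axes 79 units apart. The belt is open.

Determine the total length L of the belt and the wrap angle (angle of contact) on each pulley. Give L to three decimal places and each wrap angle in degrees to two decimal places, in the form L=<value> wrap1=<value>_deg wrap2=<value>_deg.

L=200.375 wrap1=163.99_deg wrap2=196.01_deg

open belt: β = asin((r2−r1)/C) = asin(11/79) = 8.0039°
wrap1 = π − 2β = 163.9922°
wrap2 = π + 2β = 196.0078°
tangent length = C·cosβ = 78.2304
L = r1·wrap1 + r2·wrap2 + 2·C·cosβ = 1·2.8622 + 12·3.4210 + 2·78.2304 = 200.3748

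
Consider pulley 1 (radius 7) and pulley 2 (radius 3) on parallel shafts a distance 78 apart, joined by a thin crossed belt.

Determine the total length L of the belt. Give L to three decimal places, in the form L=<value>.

L=188.700

crossed belt: β = asin((r1+r2)/C) = asin(10/78) = 7.3659°
wrap1 = wrap2 = π + 2β = 194.7318°
tangent length = C·cosβ = 77.3563
L = (r1+r2)·wrap + 2·C·cosβ = 10·3.3987 + 2·77.3563 = 188.6997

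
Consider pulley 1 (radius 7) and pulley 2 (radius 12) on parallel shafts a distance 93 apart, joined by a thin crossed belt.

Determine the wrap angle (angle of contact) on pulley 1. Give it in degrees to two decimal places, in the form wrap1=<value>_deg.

crossed belt: β = asin((r1+r2)/C) = asin(19/93) = 11.7886°
wrap1 = wrap2 = π + 2β = 203.5772°

wrap1=203.58_deg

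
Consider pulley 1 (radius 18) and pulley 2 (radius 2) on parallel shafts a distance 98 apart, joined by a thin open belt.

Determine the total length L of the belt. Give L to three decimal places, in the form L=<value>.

open belt: β = asin((r2−r1)/C) = asin(-16/98) = -9.3965°
wrap1 = π − 2β = 198.7930°
wrap2 = π + 2β = 161.2070°
tangent length = C·cosβ = 96.6851
L = r1·wrap1 + r2·wrap2 + 2·C·cosβ = 18·3.4696 + 2·2.8136 + 2·96.6851 = 261.4499

L=261.450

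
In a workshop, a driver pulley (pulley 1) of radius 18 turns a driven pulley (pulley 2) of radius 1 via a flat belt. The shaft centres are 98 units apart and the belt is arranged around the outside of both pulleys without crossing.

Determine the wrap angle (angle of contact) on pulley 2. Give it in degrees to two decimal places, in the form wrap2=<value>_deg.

wrap2=160.02_deg

open belt: β = asin((r2−r1)/C) = asin(-17/98) = -9.9896°
wrap1 = π − 2β = 199.9792°
wrap2 = π + 2β = 160.0208°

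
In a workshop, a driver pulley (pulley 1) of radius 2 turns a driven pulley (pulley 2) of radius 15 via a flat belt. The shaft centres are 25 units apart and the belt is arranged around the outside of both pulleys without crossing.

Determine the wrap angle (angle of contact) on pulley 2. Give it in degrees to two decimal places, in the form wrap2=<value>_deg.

wrap2=242.66_deg

open belt: β = asin((r2−r1)/C) = asin(13/25) = 31.3323°
wrap1 = π − 2β = 117.3355°
wrap2 = π + 2β = 242.6645°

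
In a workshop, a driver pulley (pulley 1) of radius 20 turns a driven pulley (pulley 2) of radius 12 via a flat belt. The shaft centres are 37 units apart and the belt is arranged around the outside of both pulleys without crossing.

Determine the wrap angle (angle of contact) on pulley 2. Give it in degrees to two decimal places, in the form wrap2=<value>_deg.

wrap2=155.03_deg

open belt: β = asin((r2−r1)/C) = asin(-8/37) = -12.4869°
wrap1 = π − 2β = 204.9738°
wrap2 = π + 2β = 155.0262°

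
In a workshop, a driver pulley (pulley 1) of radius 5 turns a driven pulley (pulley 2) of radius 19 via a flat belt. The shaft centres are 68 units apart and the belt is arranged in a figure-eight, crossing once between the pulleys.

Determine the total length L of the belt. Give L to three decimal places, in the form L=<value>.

crossed belt: β = asin((r1+r2)/C) = asin(24/68) = 20.6673°
wrap1 = wrap2 = π + 2β = 221.3346°
tangent length = C·cosβ = 63.6239
L = (r1+r2)·wrap + 2·C·cosβ = 24·3.8630 + 2·63.6239 = 219.9602

L=219.960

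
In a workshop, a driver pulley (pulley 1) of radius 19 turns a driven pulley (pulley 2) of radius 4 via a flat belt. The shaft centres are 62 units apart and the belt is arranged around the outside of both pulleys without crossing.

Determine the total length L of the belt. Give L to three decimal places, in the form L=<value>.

L=199.904

open belt: β = asin((r2−r1)/C) = asin(-15/62) = -14.0008°
wrap1 = π − 2β = 208.0016°
wrap2 = π + 2β = 151.9984°
tangent length = C·cosβ = 60.1581
L = r1·wrap1 + r2·wrap2 + 2·C·cosβ = 19·3.6303 + 4·2.6529 + 2·60.1581 = 199.9037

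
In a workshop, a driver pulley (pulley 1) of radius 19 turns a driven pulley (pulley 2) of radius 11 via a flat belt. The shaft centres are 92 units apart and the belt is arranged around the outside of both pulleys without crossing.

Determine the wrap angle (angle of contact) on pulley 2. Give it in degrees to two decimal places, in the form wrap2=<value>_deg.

wrap2=170.02_deg

open belt: β = asin((r2−r1)/C) = asin(-8/92) = -4.9885°
wrap1 = π − 2β = 189.9771°
wrap2 = π + 2β = 170.0229°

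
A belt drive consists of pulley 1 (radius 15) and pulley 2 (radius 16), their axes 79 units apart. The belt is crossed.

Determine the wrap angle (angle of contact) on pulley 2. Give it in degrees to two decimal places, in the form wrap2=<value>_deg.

wrap2=226.21_deg

crossed belt: β = asin((r1+r2)/C) = asin(31/79) = 23.1042°
wrap1 = wrap2 = π + 2β = 226.2085°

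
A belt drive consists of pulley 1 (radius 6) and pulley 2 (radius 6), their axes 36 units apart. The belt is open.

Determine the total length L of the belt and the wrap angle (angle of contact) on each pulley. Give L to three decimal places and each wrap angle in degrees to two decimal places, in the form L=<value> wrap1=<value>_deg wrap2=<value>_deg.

L=109.699 wrap1=180.00_deg wrap2=180.00_deg

open belt: β = asin((r2−r1)/C) = asin(0/36) = 0.0000°
wrap1 = π − 2β = 180.0000°
wrap2 = π + 2β = 180.0000°
tangent length = C·cosβ = 36.0000
L = r1·wrap1 + r2·wrap2 + 2·C·cosβ = 6·3.1416 + 6·3.1416 + 2·36.0000 = 109.6991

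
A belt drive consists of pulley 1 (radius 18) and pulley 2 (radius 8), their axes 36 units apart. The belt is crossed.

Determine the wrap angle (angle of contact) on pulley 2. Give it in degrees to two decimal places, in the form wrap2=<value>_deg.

crossed belt: β = asin((r1+r2)/C) = asin(26/36) = 46.2383°
wrap1 = wrap2 = π + 2β = 272.4765°

wrap2=272.48_deg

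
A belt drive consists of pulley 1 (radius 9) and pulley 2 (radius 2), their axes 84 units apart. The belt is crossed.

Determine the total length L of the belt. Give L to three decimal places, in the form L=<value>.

L=204.000

crossed belt: β = asin((r1+r2)/C) = asin(11/84) = 7.5246°
wrap1 = wrap2 = π + 2β = 195.0493°
tangent length = C·cosβ = 83.2766
L = (r1+r2)·wrap + 2·C·cosβ = 11·3.4043 + 2·83.2766 = 204.0001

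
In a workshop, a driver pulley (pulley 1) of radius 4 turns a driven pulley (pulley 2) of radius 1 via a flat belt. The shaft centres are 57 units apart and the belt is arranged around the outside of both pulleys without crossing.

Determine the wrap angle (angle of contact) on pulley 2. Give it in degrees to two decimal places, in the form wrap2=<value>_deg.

open belt: β = asin((r2−r1)/C) = asin(-3/57) = -3.0170°
wrap1 = π − 2β = 186.0339°
wrap2 = π + 2β = 173.9661°

wrap2=173.97_deg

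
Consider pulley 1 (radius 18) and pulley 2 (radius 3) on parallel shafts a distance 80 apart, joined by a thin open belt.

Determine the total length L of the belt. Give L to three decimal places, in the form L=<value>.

L=228.794

open belt: β = asin((r2−r1)/C) = asin(-15/80) = -10.8069°
wrap1 = π − 2β = 201.6138°
wrap2 = π + 2β = 158.3862°
tangent length = C·cosβ = 78.5812
L = r1·wrap1 + r2·wrap2 + 2·C·cosβ = 18·3.5188 + 3·2.7644 + 2·78.5812 = 228.7943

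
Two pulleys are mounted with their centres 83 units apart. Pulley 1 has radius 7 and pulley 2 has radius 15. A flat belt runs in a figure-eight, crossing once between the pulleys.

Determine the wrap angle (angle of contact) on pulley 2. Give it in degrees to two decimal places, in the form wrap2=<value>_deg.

crossed belt: β = asin((r1+r2)/C) = asin(22/83) = 15.3705°
wrap1 = wrap2 = π + 2β = 210.7411°

wrap2=210.74_deg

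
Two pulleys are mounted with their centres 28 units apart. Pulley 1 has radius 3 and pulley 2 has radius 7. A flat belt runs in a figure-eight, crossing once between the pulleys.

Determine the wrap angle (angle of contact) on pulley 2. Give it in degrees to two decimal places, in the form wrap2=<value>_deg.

crossed belt: β = asin((r1+r2)/C) = asin(10/28) = 20.9248°
wrap1 = wrap2 = π + 2β = 221.8497°

wrap2=221.85_deg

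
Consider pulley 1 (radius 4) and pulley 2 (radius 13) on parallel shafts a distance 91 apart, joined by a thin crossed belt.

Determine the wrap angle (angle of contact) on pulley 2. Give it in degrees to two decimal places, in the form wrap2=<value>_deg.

crossed belt: β = asin((r1+r2)/C) = asin(17/91) = 10.7669°
wrap1 = wrap2 = π + 2β = 201.5337°

wrap2=201.53_deg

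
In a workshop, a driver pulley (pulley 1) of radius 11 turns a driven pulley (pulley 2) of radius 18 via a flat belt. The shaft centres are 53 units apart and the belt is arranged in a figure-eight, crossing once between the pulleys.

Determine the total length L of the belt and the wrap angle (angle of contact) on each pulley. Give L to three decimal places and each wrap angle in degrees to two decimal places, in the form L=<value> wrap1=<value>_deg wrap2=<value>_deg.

L=213.411 wrap1=246.35_deg wrap2=246.35_deg

crossed belt: β = asin((r1+r2)/C) = asin(29/53) = 33.1731°
wrap1 = wrap2 = π + 2β = 246.3461°
tangent length = C·cosβ = 44.3621
L = (r1+r2)·wrap + 2·C·cosβ = 29·4.2996 + 2·44.3621 = 213.4113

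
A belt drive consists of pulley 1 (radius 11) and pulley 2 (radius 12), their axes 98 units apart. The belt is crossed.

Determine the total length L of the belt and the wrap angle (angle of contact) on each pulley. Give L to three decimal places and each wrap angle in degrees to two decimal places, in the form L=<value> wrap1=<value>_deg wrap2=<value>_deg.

L=273.680 wrap1=207.15_deg wrap2=207.15_deg

crossed belt: β = asin((r1+r2)/C) = asin(23/98) = 13.5736°
wrap1 = wrap2 = π + 2β = 207.1472°
tangent length = C·cosβ = 95.2628
L = (r1+r2)·wrap + 2·C·cosβ = 23·3.6154 + 2·95.2628 = 273.6798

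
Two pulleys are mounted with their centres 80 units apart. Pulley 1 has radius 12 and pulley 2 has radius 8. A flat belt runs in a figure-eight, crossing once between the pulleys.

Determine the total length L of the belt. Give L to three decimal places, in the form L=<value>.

crossed belt: β = asin((r1+r2)/C) = asin(20/80) = 14.4775°
wrap1 = wrap2 = π + 2β = 208.9550°
tangent length = C·cosβ = 77.4597
L = (r1+r2)·wrap + 2·C·cosβ = 20·3.6470 + 2·77.4597 = 227.8584

L=227.858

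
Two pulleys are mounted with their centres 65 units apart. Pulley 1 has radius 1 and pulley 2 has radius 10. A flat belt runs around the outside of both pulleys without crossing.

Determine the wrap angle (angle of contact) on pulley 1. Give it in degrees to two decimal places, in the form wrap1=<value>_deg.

open belt: β = asin((r2−r1)/C) = asin(9/65) = 7.9588°
wrap1 = π − 2β = 164.0823°
wrap2 = π + 2β = 195.9177°

wrap1=164.08_deg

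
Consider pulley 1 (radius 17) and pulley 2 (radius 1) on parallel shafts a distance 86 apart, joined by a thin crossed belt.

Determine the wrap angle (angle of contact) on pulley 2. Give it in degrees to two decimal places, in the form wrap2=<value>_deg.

wrap2=204.16_deg

crossed belt: β = asin((r1+r2)/C) = asin(18/86) = 12.0815°
wrap1 = wrap2 = π + 2β = 204.1629°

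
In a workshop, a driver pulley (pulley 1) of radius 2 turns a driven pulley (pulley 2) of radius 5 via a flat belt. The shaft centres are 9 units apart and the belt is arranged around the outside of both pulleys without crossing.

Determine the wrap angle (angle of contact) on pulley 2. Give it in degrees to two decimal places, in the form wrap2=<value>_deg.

open belt: β = asin((r2−r1)/C) = asin(3/9) = 19.4712°
wrap1 = π − 2β = 141.0576°
wrap2 = π + 2β = 218.9424°

wrap2=218.94_deg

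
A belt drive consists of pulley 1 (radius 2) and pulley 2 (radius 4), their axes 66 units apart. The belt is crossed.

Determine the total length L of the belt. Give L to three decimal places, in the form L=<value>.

crossed belt: β = asin((r1+r2)/C) = asin(6/66) = 5.2159°
wrap1 = wrap2 = π + 2β = 190.4318°
tangent length = C·cosβ = 65.7267
L = (r1+r2)·wrap + 2·C·cosβ = 6·3.3237 + 2·65.7267 = 151.3954

L=151.395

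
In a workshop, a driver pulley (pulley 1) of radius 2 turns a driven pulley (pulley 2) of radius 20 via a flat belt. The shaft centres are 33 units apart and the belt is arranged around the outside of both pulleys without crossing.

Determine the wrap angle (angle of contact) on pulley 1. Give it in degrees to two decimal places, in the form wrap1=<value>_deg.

wrap1=113.89_deg

open belt: β = asin((r2−r1)/C) = asin(18/33) = 33.0557°
wrap1 = π − 2β = 113.8885°
wrap2 = π + 2β = 246.1115°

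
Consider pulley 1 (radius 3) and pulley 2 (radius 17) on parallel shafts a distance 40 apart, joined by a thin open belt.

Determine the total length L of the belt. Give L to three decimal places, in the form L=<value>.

L=147.784

open belt: β = asin((r2−r1)/C) = asin(14/40) = 20.4873°
wrap1 = π − 2β = 139.0254°
wrap2 = π + 2β = 220.9746°
tangent length = C·cosβ = 37.4700
L = r1·wrap1 + r2·wrap2 + 2·C·cosβ = 3·2.4265 + 17·3.8567 + 2·37.4700 = 147.7838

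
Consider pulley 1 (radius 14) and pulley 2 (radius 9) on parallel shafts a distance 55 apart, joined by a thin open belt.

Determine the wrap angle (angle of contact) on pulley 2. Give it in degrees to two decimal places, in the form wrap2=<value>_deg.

wrap2=169.57_deg

open belt: β = asin((r2−r1)/C) = asin(-5/55) = -5.2159°
wrap1 = π − 2β = 190.4318°
wrap2 = π + 2β = 169.5682°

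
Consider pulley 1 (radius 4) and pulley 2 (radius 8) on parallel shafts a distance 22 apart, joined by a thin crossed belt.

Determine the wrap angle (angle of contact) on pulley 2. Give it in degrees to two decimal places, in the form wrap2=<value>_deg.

wrap2=246.11_deg

crossed belt: β = asin((r1+r2)/C) = asin(12/22) = 33.0557°
wrap1 = wrap2 = π + 2β = 246.1115°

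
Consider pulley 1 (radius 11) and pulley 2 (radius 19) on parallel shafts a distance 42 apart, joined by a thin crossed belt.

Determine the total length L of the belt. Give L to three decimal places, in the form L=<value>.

crossed belt: β = asin((r1+r2)/C) = asin(30/42) = 45.5847°
wrap1 = wrap2 = π + 2β = 271.1694°
tangent length = C·cosβ = 29.3939
L = (r1+r2)·wrap + 2·C·cosβ = 30·4.7328 + 2·29.3939 = 200.7717

L=200.772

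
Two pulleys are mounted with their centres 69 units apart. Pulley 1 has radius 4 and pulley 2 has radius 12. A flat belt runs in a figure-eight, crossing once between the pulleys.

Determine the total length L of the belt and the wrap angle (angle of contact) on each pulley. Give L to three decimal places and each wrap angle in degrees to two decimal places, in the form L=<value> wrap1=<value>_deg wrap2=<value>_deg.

L=191.993 wrap1=206.82_deg wrap2=206.82_deg

crossed belt: β = asin((r1+r2)/C) = asin(16/69) = 13.4080°
wrap1 = wrap2 = π + 2β = 206.8160°
tangent length = C·cosβ = 67.1193
L = (r1+r2)·wrap + 2·C·cosβ = 16·3.6096 + 2·67.1193 = 191.9925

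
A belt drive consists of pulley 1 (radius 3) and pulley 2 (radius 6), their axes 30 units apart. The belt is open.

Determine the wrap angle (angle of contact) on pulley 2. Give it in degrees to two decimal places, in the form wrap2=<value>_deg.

open belt: β = asin((r2−r1)/C) = asin(3/30) = 5.7392°
wrap1 = π − 2β = 168.5217°
wrap2 = π + 2β = 191.4783°

wrap2=191.48_deg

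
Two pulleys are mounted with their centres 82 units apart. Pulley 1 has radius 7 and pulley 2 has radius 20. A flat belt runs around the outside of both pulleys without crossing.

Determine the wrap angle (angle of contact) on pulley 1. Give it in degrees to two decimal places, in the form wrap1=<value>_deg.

open belt: β = asin((r2−r1)/C) = asin(13/82) = 9.1220°
wrap1 = π − 2β = 161.7561°
wrap2 = π + 2β = 198.2439°

wrap1=161.76_deg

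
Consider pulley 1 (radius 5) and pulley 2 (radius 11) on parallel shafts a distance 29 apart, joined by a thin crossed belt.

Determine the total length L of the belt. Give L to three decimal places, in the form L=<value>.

L=117.341

crossed belt: β = asin((r1+r2)/C) = asin(16/29) = 33.4854°
wrap1 = wrap2 = π + 2β = 246.9708°
tangent length = C·cosβ = 24.1868
L = (r1+r2)·wrap + 2·C·cosβ = 16·4.3105 + 2·24.1868 = 117.3408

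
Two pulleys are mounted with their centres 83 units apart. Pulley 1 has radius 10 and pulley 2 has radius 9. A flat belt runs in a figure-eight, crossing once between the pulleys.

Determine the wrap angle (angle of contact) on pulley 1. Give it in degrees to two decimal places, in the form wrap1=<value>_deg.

wrap1=206.47_deg

crossed belt: β = asin((r1+r2)/C) = asin(19/83) = 13.2332°
wrap1 = wrap2 = π + 2β = 206.4665°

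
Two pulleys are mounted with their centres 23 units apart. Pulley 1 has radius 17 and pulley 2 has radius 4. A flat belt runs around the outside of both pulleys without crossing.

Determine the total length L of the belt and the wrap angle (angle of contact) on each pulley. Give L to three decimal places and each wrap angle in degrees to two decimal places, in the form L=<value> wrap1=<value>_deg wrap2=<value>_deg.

open belt: β = asin((r2−r1)/C) = asin(-13/23) = -34.4174°
wrap1 = π − 2β = 248.8348°
wrap2 = π + 2β = 111.1652°
tangent length = C·cosβ = 18.9737
L = r1·wrap1 + r2·wrap2 + 2·C·cosβ = 17·4.3430 + 4·1.9402 + 2·18.9737 = 119.5389

L=119.539 wrap1=248.83_deg wrap2=111.17_deg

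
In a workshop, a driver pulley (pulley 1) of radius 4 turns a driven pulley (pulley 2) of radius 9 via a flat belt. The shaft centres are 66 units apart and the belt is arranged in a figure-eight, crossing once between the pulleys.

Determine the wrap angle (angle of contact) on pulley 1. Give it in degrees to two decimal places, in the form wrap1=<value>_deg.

wrap1=202.72_deg

crossed belt: β = asin((r1+r2)/C) = asin(13/66) = 11.3598°
wrap1 = wrap2 = π + 2β = 202.7196°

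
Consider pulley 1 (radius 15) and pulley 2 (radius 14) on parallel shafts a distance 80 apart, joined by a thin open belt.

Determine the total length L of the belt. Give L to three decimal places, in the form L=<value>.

L=251.119

open belt: β = asin((r2−r1)/C) = asin(-1/80) = -0.7162°
wrap1 = π − 2β = 181.4324°
wrap2 = π + 2β = 178.5676°
tangent length = C·cosβ = 79.9937
L = r1·wrap1 + r2·wrap2 + 2·C·cosβ = 15·3.1666 + 14·3.1166 + 2·79.9937 = 251.1187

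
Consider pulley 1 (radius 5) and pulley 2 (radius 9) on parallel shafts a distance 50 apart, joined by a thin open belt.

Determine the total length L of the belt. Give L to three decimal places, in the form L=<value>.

open belt: β = asin((r2−r1)/C) = asin(4/50) = 4.5886°
wrap1 = π − 2β = 170.8229°
wrap2 = π + 2β = 189.1771°
tangent length = C·cosβ = 49.8397
L = r1·wrap1 + r2·wrap2 + 2·C·cosβ = 5·2.9814 + 9·3.3018 + 2·49.8397 = 144.3025

L=144.302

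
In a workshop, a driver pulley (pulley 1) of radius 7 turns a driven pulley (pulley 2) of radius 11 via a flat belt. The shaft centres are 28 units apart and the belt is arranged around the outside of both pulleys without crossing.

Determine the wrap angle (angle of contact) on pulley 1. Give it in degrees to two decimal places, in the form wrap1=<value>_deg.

wrap1=163.57_deg

open belt: β = asin((r2−r1)/C) = asin(4/28) = 8.2132°
wrap1 = π − 2β = 163.5736°
wrap2 = π + 2β = 196.4264°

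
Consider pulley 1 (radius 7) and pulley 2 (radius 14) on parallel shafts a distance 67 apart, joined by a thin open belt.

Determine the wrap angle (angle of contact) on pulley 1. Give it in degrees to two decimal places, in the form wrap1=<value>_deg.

wrap1=168.01_deg

open belt: β = asin((r2−r1)/C) = asin(7/67) = 5.9971°
wrap1 = π − 2β = 168.0059°
wrap2 = π + 2β = 191.9941°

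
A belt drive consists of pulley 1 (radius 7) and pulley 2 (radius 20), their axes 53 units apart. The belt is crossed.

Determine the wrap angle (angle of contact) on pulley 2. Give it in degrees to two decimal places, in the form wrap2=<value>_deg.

crossed belt: β = asin((r1+r2)/C) = asin(27/53) = 30.6261°
wrap1 = wrap2 = π + 2β = 241.2523°

wrap2=241.25_deg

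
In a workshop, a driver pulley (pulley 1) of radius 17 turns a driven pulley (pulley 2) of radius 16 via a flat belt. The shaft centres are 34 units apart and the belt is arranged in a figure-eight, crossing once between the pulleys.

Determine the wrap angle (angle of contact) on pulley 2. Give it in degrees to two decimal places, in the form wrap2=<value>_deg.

wrap2=332.14_deg

crossed belt: β = asin((r1+r2)/C) = asin(33/34) = 76.0694°
wrap1 = wrap2 = π + 2β = 332.1389°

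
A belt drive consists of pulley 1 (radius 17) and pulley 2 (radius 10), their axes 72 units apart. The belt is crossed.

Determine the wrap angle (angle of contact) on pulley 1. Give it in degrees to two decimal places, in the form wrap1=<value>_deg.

wrap1=224.05_deg

crossed belt: β = asin((r1+r2)/C) = asin(27/72) = 22.0243°
wrap1 = wrap2 = π + 2β = 224.0486°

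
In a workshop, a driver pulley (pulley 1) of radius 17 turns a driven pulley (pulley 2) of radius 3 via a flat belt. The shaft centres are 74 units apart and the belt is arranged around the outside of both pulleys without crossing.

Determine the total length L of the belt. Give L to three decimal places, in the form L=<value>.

L=213.488

open belt: β = asin((r2−r1)/C) = asin(-14/74) = -10.9055°
wrap1 = π − 2β = 201.8109°
wrap2 = π + 2β = 158.1891°
tangent length = C·cosβ = 72.6636
L = r1·wrap1 + r2·wrap2 + 2·C·cosβ = 17·3.5223 + 3·2.7609 + 2·72.6636 = 213.4885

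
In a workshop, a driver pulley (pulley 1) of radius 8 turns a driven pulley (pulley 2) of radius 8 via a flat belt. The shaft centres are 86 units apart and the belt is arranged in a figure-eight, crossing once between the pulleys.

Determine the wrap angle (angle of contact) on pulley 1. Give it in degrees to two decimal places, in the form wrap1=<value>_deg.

crossed belt: β = asin((r1+r2)/C) = asin(16/86) = 10.7222°
wrap1 = wrap2 = π + 2β = 201.4443°

wrap1=201.44_deg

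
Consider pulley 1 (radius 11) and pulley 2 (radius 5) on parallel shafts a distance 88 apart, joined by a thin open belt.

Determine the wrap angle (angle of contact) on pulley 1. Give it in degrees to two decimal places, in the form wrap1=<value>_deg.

wrap1=187.82_deg

open belt: β = asin((r2−r1)/C) = asin(-6/88) = -3.9096°
wrap1 = π − 2β = 187.8191°
wrap2 = π + 2β = 172.1809°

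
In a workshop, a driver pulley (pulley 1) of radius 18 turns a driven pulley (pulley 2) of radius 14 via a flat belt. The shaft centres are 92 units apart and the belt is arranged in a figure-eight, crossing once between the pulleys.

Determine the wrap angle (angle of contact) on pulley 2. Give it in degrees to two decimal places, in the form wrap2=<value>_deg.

wrap2=220.71_deg

crossed belt: β = asin((r1+r2)/C) = asin(32/92) = 20.3544°
wrap1 = wrap2 = π + 2β = 220.7088°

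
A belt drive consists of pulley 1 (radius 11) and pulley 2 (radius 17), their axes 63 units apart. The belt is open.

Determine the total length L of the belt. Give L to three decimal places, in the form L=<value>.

open belt: β = asin((r2−r1)/C) = asin(6/63) = 5.4650°
wrap1 = π − 2β = 169.0700°
wrap2 = π + 2β = 190.9300°
tangent length = C·cosβ = 62.7136
L = r1·wrap1 + r2·wrap2 + 2·C·cosβ = 11·2.9508 + 17·3.3324 + 2·62.7136 = 214.5365

L=214.536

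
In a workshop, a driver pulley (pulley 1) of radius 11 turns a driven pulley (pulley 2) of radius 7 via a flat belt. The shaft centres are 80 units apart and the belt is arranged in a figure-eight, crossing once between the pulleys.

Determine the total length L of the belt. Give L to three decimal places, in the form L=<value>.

crossed belt: β = asin((r1+r2)/C) = asin(18/80) = 13.0029°
wrap1 = wrap2 = π + 2β = 206.0058°
tangent length = C·cosβ = 77.9487
L = (r1+r2)·wrap + 2·C·cosβ = 18·3.5955 + 2·77.9487 = 220.6160

L=220.616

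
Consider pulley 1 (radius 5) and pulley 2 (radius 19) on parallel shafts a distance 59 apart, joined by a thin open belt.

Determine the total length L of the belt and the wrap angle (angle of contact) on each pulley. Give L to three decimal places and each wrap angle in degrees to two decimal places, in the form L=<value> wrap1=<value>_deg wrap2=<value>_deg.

open belt: β = asin((r2−r1)/C) = asin(14/59) = 13.7265°
wrap1 = π − 2β = 152.5469°
wrap2 = π + 2β = 207.4531°
tangent length = C·cosβ = 57.3149
L = r1·wrap1 + r2·wrap2 + 2·C·cosβ = 5·2.6624 + 19·3.6207 + 2·57.3149 = 196.7361

L=196.736 wrap1=152.55_deg wrap2=207.45_deg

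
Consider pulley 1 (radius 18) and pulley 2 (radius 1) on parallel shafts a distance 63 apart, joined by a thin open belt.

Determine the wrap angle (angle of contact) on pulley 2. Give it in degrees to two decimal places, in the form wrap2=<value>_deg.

open belt: β = asin((r2−r1)/C) = asin(-17/63) = -15.6548°
wrap1 = π − 2β = 211.3096°
wrap2 = π + 2β = 148.6904°

wrap2=148.69_deg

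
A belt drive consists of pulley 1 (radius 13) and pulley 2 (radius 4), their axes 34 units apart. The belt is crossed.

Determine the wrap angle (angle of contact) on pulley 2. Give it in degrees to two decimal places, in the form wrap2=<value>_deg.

crossed belt: β = asin((r1+r2)/C) = asin(17/34) = 30.0000°
wrap1 = wrap2 = π + 2β = 240.0000°

wrap2=240.00_deg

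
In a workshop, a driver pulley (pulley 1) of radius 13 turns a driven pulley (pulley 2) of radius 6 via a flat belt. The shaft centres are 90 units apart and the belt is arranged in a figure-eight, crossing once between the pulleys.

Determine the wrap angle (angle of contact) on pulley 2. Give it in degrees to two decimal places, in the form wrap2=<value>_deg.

wrap2=204.37_deg

crossed belt: β = asin((r1+r2)/C) = asin(19/90) = 12.1875°
wrap1 = wrap2 = π + 2β = 204.3749°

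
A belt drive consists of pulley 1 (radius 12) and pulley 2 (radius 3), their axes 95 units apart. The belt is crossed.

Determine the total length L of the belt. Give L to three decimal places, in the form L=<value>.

crossed belt: β = asin((r1+r2)/C) = asin(15/95) = 9.0847°
wrap1 = wrap2 = π + 2β = 198.1694°
tangent length = C·cosβ = 93.8083
L = (r1+r2)·wrap + 2·C·cosβ = 15·3.4587 + 2·93.8083 = 239.4973

L=239.497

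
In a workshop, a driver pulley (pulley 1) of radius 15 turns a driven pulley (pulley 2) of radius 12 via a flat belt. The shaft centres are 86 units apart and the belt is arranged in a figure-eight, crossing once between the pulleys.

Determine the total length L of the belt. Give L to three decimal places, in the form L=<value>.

L=265.372

crossed belt: β = asin((r1+r2)/C) = asin(27/86) = 18.2976°
wrap1 = wrap2 = π + 2β = 216.5953°
tangent length = C·cosβ = 81.6517
L = (r1+r2)·wrap + 2·C·cosβ = 27·3.7803 + 2·81.6517 = 265.3715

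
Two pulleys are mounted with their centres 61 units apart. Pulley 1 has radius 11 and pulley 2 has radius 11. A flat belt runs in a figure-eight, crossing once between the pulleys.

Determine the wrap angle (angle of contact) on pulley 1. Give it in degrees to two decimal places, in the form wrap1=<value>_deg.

crossed belt: β = asin((r1+r2)/C) = asin(22/61) = 21.1405°
wrap1 = wrap2 = π + 2β = 222.2809°

wrap1=222.28_deg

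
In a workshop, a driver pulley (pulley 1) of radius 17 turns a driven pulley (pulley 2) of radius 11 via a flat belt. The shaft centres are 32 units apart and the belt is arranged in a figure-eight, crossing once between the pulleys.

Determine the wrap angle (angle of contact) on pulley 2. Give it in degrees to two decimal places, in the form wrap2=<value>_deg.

wrap2=302.09_deg

crossed belt: β = asin((r1+r2)/C) = asin(28/32) = 61.0450°
wrap1 = wrap2 = π + 2β = 302.0900°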